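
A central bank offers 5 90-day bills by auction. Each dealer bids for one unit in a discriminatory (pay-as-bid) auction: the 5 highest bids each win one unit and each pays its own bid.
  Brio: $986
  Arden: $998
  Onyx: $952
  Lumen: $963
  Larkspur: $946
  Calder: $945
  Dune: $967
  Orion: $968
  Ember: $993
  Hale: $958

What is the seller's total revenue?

Ordering the bids: 998 (Arden), 993 (Ember), 986 (Brio), 968 (Orion), 967 (Dune), 963 (Lumen), 958 (Hale), …
The 5 highest are Arden, Ember, Brio, Orion, Dune.
Total revenue = 998 + 993 + 986 + 968 + 967 = $4,912.

Total revenue: $4,912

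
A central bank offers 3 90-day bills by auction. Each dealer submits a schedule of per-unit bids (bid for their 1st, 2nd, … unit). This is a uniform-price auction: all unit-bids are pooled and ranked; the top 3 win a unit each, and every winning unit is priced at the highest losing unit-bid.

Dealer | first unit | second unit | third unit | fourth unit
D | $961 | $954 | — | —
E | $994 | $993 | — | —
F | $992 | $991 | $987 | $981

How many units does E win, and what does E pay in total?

E: 2 units, pays $1,982

All unit-bids, highest first — top 3: 994 (E-1), 993 (E-2), 992 (F-1)
The (k+1)-th unit-bid is $991.
E wins 2 unit(s) at $991 each.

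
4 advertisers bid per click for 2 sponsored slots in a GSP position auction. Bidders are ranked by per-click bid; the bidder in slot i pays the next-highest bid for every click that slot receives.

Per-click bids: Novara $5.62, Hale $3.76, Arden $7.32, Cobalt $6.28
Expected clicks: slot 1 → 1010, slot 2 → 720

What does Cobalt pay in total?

Ranked by bid: $7.32 (Arden) > $6.28 (Cobalt) > $5.62 (Novara) > …
Cobalt holds slot 2 → pays next bid $5.62 × 720 clicks = $4046.40.

Cobalt pays $4046.40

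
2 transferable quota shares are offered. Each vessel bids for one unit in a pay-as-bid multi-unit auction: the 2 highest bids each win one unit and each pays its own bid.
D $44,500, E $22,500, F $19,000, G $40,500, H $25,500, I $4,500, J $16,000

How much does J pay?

Sorting: 44,500 (D), 40,500 (G), 25,500 (H), 22,500 (E), …
The 2 highest are D, G.
J does not win → $0.

J pays $0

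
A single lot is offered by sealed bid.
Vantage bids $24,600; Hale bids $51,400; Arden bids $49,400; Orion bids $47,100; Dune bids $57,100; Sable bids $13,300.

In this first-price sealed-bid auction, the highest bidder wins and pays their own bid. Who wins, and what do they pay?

Dune pays $57,100

First-price sealed-bid auction: the highest bidder wins and pays their own bid.
Bids in order: 57,100 (Dune) > 51,400 (Hale) > 49,400 (Arden) > 47,100 (Orion) > 24,600 (Vantage) > 13,300 (Sable)
Dune is highest → pays own bid, $57,100.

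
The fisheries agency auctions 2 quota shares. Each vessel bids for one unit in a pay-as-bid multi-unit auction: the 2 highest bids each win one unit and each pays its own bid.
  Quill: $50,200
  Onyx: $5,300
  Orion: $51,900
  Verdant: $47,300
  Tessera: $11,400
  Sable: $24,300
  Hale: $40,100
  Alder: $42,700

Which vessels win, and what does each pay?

Orion $51,900, Quill $50,200

Sorting: 51,900 (Orion), 50,200 (Quill), 47,300 (Verdant), 42,700 (Alder), …
The 2 highest are Orion, Quill.
Each winner pays its own bid: Orion $51,900, Quill $50,200.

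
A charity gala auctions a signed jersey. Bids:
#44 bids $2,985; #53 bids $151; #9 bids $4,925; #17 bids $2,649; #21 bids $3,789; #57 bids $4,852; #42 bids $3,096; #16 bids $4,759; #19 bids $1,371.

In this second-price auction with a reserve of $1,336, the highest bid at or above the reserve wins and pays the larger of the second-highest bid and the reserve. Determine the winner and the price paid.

#9 pays $4,852

Bids in order: 4,925 (#9) > 4,852 (#57) > 4,759 (#16) > 3,789 (#21) > 3,096 (#42) > 2,985 (#44) > …
#9 has the top bid at or above the reserve ($4,925).
Second-highest bid $4,852 exceeds the reserve $1,336 → payment $4,852.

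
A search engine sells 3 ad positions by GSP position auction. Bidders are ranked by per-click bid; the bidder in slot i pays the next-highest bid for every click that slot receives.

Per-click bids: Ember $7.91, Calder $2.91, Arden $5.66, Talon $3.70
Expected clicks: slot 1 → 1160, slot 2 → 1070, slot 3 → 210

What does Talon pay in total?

Sorting advertisers: $7.91 (Ember) > $5.66 (Arden) > $3.70 (Talon) > $2.91 (Calder)
Talon holds slot 3 → pays next bid $2.91 × 210 clicks = $611.10.

Talon pays $611.10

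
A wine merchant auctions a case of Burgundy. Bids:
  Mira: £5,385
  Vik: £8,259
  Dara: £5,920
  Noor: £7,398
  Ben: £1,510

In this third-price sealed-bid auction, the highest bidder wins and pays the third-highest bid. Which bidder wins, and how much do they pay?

Vik pays £5,920

Bids in order: 8,259 (Vik) > 7,398 (Noor) > 5,920 (Dara) > 5,385 (Mira) > 1,510 (Ben)
Vik is highest; pays the third-highest bid, £5,920.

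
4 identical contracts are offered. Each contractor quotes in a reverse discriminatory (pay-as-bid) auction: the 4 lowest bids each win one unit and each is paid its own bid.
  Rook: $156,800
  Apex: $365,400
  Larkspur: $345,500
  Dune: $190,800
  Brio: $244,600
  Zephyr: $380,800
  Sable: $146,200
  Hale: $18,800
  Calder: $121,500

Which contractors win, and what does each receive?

Hale $18,800, Calder $121,500, Sable $146,200, Rook $156,800

Bids ranked low→high: 18,800 (Hale), 121,500 (Calder), 146,200 (Sable), 156,800 (Rook), 190,800 (Dune), 244,600 (Brio), …
Lowest 4: Hale, Calder, Sable, Rook.
Each winner is paid its own bid: Hale $18,800, Calder $121,500, Sable $146,200, Rook $156,800.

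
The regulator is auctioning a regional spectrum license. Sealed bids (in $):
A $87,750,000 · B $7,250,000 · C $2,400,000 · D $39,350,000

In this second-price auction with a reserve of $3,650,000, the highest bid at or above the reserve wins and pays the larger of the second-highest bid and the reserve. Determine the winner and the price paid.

Rule: the highest bid at or above the reserve wins and pays the larger of the second-highest bid and the reserve.
Sorting bids: 87,750,000 (A) > 39,350,000 (D) > 7,250,000 (B) > 2,400,000 (C)
Highest eligible bid: A at $87,750,000.
Second-highest bid $39,350,000 exceeds the reserve $3,650,000 → payment $39,350,000.

A pays $39,350,000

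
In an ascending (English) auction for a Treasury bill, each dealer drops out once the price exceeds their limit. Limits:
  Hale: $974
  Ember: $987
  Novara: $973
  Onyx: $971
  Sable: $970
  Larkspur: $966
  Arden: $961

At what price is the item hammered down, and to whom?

Ember wins at $974

Limits ranked: 987 (Ember) > 974 (Hale) > 973 (Novara) > 971 (Onyx) > 970 (Sable) > 966 (Larkspur) > …
Hale is the last rival to drop out, at $974; Ember remains and wins at that price.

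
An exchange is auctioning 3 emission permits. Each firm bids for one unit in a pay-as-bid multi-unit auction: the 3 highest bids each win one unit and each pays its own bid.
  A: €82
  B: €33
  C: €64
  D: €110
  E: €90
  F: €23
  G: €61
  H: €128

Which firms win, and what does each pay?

H €128, D €110, E €90

Bids ranked high→low: 128 (H), 110 (D), 90 (E), 82 (A), 64 (C), …
The 3 highest are H, D, E.
Each winner pays its own bid: H €128, D €110, E €90.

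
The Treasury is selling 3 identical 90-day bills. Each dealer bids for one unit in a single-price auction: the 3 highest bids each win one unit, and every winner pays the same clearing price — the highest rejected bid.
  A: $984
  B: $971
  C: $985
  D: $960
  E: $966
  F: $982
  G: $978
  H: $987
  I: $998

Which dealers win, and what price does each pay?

I, H, C; each pays $984

Bids ranked high→low: 998 (I), 987 (H), 985 (C), 984 (A), 982 (F), …
Top 3: I, H, C.
First losing bid is A's $984, which sets the uniform price.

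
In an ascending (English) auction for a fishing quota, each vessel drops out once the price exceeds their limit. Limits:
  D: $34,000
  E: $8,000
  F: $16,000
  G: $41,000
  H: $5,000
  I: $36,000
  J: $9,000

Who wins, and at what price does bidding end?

G wins at $36,000

Limits ranked: 41,000 (G) > 36,000 (I) > 34,000 (D) > 16,000 (F) > 9,000 (J) > 8,000 (E) > …
I is the last rival to drop out, at $36,000; G remains and wins at that price.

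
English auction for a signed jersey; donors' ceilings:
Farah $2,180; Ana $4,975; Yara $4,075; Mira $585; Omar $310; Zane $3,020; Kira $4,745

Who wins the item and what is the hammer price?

Ana wins at $4,745

Limits in order: 4,975 (Ana) > 4,745 (Kira) > 4,075 (Yara) > 3,020 (Zane) > 2,180 (Farah) > 585 (Mira) > …
Bidding ends when Kira exits at $4,745; Ana takes it.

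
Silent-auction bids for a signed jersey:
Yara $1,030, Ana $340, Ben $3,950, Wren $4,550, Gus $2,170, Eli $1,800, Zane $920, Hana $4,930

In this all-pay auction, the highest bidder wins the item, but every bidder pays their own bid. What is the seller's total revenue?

Rule: the highest bidder wins the item, but every bidder pays their own bid.
Bids in order: 4,930 (Hana) > 4,550 (Wren) > 3,950 (Ben) > 2,170 (Gus) > 1,800 (Eli) > 1,030 (Yara) > …
Hana wins with the top bid; all bids are sunk regardless.
Every bidder forfeits their bid regardless of winning.
Revenue = 1,030 + 340 + 3,950 + 4,550 + 2,170 + 1,800 + 920 + 4,930 = $19,690.

Total revenue: $19,690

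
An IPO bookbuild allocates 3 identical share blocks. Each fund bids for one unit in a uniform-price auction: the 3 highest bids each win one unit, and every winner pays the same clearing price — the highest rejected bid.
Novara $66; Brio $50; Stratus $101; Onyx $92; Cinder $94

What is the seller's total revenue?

Ordering the bids: 101 (Stratus), 94 (Cinder), 92 (Onyx), 66 (Novara), 50 (Brio)
The 3 highest are Stratus, Cinder, Onyx.
Clearing price = highest rejected bid = $66.
Total revenue = 3 × $66 = $198.

Total revenue: $198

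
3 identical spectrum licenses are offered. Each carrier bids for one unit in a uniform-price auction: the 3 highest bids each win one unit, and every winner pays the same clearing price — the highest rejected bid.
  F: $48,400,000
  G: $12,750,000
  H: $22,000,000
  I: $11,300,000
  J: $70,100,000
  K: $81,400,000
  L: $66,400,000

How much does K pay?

K pays $48,400,000

Bids ranked high→low: 81,400,000 (K), 70,100,000 (J), 66,400,000 (L), 48,400,000 (F), 22,000,000 (H), …
Top 3: K, J, L.
Highest unsuccessful bid: $48,400,000 → clearing price.
K wins → pays $48,400,000.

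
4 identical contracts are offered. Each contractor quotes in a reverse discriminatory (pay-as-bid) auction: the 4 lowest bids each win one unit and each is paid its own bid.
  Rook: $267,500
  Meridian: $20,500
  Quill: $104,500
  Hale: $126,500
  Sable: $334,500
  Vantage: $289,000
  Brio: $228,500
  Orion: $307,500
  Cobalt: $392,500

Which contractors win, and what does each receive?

Meridian $20,500, Quill $104,500, Hale $126,500, Brio $228,500

Bids ranked low→high: 20,500 (Meridian), 104,500 (Quill), 126,500 (Hale), 228,500 (Brio), 267,500 (Rook), 289,000 (Vantage), …
Winners (4 units): Meridian, Quill, Hale, Brio.
Each winner is paid its own bid: Meridian $20,500, Quill $104,500, Hale $126,500, Brio $228,500.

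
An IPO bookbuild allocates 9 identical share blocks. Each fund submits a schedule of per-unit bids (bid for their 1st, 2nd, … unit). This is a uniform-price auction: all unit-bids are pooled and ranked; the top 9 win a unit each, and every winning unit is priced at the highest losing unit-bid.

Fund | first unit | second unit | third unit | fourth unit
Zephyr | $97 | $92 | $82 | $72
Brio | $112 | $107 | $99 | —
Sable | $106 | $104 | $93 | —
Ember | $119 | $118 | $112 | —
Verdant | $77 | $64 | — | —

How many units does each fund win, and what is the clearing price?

All unit-bids, highest first — top 9: 119 (Ember-1), 118 (Ember-2), 112 (Brio-1), 112 (Ember-3), 107 (Brio-2), 106 (Sable-1), 104 (Sable-2), 99 (Brio-3), 97 (Zephyr-1)
The (k+1)-th unit-bid is $93.
Allocation: Brio 3, Ember 3, Sable 2, Zephyr 1.

Brio 3, Ember 3, Sable 2, Zephyr 1; clearing price $93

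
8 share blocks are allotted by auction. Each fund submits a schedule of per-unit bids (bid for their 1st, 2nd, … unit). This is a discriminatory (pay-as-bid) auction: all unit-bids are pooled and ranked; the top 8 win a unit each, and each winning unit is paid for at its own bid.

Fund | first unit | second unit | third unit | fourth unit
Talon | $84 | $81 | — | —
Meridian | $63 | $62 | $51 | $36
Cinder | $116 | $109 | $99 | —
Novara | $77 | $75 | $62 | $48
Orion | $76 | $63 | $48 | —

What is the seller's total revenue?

Merging the schedules and taking the best 8: 116 (Cinder-1), 109 (Cinder-2), 99 (Cinder-3), 84 (Talon-1), 81 (Talon-2), 77 (Novara-1), 76 (Orion-1), 75 (Novara-2)
Next rejected bid: $63 (not a price — pay-as-bid).
Each winning unit pays its own bid.
Revenue = 116 + 109 + 99 + 84 + 81 + 77 + 76 + 75 = $717.

Total revenue: $717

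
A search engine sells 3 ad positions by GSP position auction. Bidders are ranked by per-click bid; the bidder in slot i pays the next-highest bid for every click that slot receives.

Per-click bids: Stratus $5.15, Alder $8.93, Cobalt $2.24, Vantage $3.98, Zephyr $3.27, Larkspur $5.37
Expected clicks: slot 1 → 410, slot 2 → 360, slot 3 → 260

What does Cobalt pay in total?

Cobalt pays $0.00

Ranked by bid: $8.93 (Alder) > $5.37 (Larkspur) > $5.15 (Stratus) > $3.98 (Vantage) > …
Cobalt ranks below slot 3 → no slot, pays nothing.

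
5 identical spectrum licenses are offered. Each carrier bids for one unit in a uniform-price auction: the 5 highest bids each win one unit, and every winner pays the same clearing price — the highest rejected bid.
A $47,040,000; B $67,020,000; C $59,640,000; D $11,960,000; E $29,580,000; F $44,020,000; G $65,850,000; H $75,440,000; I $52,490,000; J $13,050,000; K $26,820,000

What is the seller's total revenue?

Total revenue: $235,200,000

Ordering the bids: 75,440,000 (H), 67,020,000 (B), 65,850,000 (G), 59,640,000 (C), 52,490,000 (I), 47,040,000 (A), 44,020,000 (F), …
Winners (5 units): H, B, G, C, I.
First losing bid is A's $47,040,000, which sets the uniform price.
Total revenue = 5 × $47,040,000 = $235,200,000.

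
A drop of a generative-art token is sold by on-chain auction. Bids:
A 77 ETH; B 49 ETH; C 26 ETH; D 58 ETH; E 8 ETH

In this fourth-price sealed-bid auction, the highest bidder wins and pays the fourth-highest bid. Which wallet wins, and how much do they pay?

Bids ranked: 77 (A) > 58 (D) > 49 (B) > 26 (C) > 8 (E)
A wins; payment is bid #4 in the ranking = 26 ETH.

A pays 26 ETH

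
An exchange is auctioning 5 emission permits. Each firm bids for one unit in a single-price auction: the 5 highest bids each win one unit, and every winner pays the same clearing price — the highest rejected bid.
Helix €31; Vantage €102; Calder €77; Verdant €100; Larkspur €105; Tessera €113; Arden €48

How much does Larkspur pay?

Larkspur pays €48

Sorting: 113 (Tessera), 105 (Larkspur), 102 (Vantage), 100 (Verdant), 77 (Calder), 48 (Arden), 31 (Helix)
Winners (5 units): Tessera, Larkspur, Vantage, Verdant, Calder.
First losing bid is Arden's €48, which sets the uniform price.
Larkspur wins → pays €48.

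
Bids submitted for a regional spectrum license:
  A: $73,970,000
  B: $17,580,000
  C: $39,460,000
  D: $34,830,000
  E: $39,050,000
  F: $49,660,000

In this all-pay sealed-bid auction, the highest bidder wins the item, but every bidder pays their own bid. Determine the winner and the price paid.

A pays $73,970,000

All-pay sealed-bid auction: the highest bidder wins the item, but every bidder pays their own bid.
Bids ranked: 73,970,000 (A) > 49,660,000 (F) > 39,460,000 (C) > 39,050,000 (E) > 34,830,000 (D) > 17,580,000 (B)
A wins with the top bid; all bids are sunk regardless.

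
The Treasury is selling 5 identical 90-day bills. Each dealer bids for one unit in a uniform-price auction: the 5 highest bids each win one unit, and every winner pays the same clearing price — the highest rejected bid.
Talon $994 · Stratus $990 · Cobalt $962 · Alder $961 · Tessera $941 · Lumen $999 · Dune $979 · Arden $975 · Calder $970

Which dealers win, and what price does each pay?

Ordering the bids: 999 (Lumen), 994 (Talon), 990 (Stratus), 979 (Dune), 975 (Arden), 970 (Calder), 962 (Cobalt), …
The 5 highest are Lumen, Talon, Stratus, Dune, Arden.
Highest unsuccessful bid: $970 → clearing price.

Lumen, Talon, Stratus, Dune, Arden; each pays $970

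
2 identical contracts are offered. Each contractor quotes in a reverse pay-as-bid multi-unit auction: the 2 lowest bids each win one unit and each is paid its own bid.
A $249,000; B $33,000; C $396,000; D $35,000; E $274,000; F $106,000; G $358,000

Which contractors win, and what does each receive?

B $33,000, D $35,000

Bids ranked low→high: 33,000 (B), 35,000 (D), 106,000 (F), 249,000 (A), …
Lowest 2: B, D.
Each winner is paid its own bid: B $33,000, D $35,000.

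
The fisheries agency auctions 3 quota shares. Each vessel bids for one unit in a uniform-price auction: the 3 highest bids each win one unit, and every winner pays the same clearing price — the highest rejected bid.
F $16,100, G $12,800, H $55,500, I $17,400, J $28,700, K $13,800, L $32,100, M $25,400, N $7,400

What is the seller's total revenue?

Bids ranked high→low: 55,500 (H), 32,100 (L), 28,700 (J), 25,400 (M), 17,400 (I), …
Winners (3 units): H, L, J.
First losing bid is M's $25,400, which sets the uniform price.
Total revenue = 3 × $25,400 = $76,200.

Total revenue: $76,200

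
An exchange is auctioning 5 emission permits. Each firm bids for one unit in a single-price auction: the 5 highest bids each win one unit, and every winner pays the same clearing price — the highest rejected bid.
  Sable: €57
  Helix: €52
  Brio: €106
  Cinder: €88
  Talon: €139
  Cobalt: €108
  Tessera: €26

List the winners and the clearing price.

Ordering the bids: 139 (Talon), 108 (Cobalt), 106 (Brio), 88 (Cinder), 57 (Sable), 52 (Helix), 26 (Tessera)
Winners (5 units): Talon, Cobalt, Brio, Cinder, Sable.
Highest unsuccessful bid: €52 → clearing price.

Talon, Cobalt, Brio, Cinder, Sable; each pays €52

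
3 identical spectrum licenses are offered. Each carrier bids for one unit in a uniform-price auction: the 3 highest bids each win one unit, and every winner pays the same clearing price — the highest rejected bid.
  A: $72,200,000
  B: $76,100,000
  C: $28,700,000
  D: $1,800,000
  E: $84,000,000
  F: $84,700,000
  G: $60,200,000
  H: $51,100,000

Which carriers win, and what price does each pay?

Sorting: 84,700,000 (F), 84,000,000 (E), 76,100,000 (B), 72,200,000 (A), 60,200,000 (G), …
Winners (3 units): F, E, B.
First losing bid is A's $72,200,000, which sets the uniform price.

F, E, B; each pays $72,200,000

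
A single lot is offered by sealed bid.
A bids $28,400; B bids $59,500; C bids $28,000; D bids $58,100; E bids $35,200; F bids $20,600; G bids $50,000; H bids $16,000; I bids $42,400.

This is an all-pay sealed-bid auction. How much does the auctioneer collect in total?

Total revenue: $338,200

All-pay sealed-bid auction: the highest bidder wins the item, but every bidder pays their own bid.
Sorting bids: 59,500 (B) > 58,100 (D) > 50,000 (G) > 42,400 (I) > 35,200 (E) > 28,400 (A) > …
B wins with the top bid; all bids are sunk regardless.
Every bidder forfeits their bid regardless of winning.
Revenue = 28,400 + 59,500 + 28,000 + 58,100 + 35,200 + 20,600 + 50,000 + 16,000 + 42,400 = $338,200.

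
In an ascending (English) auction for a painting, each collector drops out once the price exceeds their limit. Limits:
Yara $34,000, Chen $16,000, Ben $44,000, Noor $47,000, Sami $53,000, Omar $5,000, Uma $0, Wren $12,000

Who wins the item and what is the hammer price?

Open ascending-bid auction: the price rises until one bidder remains; the winner pays the price at which the last rival dropped out.
Sorting limits: 53,000 (Sami) > 47,000 (Noor) > 44,000 (Ben) > 34,000 (Yara) > 16,000 (Chen) > 12,000 (Wren) > …
Noor is the last rival to drop out, at $47,000; Sami remains and wins at that price.

Sami wins at $47,000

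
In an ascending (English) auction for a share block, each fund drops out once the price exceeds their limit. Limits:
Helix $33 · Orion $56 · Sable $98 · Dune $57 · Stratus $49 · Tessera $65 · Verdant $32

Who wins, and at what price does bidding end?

Sable wins at $65

Limits in order: 98 (Sable) > 65 (Tessera) > 57 (Dune) > 56 (Orion) > 49 (Stratus) > 33 (Helix) > …
Tessera is the last rival to drop out, at $65; Sable remains and wins at that price.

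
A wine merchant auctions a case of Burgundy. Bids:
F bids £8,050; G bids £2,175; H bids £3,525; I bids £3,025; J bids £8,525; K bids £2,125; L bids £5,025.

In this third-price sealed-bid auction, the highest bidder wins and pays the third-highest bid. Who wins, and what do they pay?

J pays £5,025

Bids ranked: 8,525 (J) > 8,050 (F) > 5,025 (L) > 3,525 (H) > 3,025 (I) > 2,175 (G) > …
J is highest; pays the third-highest bid, £5,025.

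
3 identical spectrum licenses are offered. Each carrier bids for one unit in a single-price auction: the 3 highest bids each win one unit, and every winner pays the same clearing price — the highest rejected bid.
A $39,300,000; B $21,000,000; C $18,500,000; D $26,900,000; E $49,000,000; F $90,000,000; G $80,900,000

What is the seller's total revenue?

Ordering the bids: 90,000,000 (F), 80,900,000 (G), 49,000,000 (E), 39,300,000 (A), 26,900,000 (D), …
Top 3: F, G, E.
First losing bid is A's $39,300,000, which sets the uniform price.
Total revenue = 3 × $39,300,000 = $117,900,000.

Total revenue: $117,900,000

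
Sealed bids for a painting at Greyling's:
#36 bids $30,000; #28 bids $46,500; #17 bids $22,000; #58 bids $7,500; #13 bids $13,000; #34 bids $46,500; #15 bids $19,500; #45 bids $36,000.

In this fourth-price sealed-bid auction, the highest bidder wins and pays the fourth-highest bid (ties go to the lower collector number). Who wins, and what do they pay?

#28 pays $30,000

Sorting bids: 46,500 (#28) > 46,500 (#34) > 36,000 (#45) > 30,000 (#36) > 22,000 (#17) > 19,500 (#15) > …
Tie at $46,500 → #28 wins by tie-break.
#28 is highest; pays the fourth-highest bid, $30,000.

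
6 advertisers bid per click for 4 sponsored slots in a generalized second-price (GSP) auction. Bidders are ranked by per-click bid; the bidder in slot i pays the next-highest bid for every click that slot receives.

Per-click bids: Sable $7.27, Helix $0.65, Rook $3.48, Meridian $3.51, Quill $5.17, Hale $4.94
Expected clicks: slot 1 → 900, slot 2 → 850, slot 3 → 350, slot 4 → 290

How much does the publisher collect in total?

Total revenue: $11089.70

Sorting advertisers: $7.27 (Sable) > $5.17 (Quill) > $4.94 (Hale) > $3.51 (Meridian) > $3.48 (Rook) > …
Slot 1: Sable pays $5.17 × 900 = $4653.00
Slot 2: Quill pays $4.94 × 850 = $4199.00
Slot 3: Hale pays $3.51 × 350 = $1228.50
Slot 4: Meridian pays $3.48 × 290 = $1009.20
Total = $11089.70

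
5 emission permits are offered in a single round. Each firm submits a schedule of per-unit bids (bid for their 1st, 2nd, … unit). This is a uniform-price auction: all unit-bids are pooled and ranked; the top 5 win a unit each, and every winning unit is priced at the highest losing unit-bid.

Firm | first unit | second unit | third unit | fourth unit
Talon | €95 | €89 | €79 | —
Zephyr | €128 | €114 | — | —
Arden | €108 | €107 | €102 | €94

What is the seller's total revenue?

Merging the schedules and taking the best 5: 128 (Zephyr-1), 114 (Zephyr-2), 108 (Arden-1), 107 (Arden-2), 102 (Arden-3)
Highest rejected unit-bid = €95.
Allocation: Arden 3, Zephyr 2. Every unit priced at €95.
Revenue = 5 × 95 = €475.

Total revenue: €475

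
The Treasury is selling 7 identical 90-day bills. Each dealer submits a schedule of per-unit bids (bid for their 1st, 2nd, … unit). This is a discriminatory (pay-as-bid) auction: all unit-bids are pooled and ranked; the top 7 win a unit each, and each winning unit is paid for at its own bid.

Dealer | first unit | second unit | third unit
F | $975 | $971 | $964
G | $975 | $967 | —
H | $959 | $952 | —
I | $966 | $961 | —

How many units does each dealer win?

F 3, G 2, I 2

All unit-bids, highest first — top 7: 975 (F-1), 975 (G-1), 971 (F-2), 967 (G-2), 966 (I-1), 964 (F-3), 961 (I-2)
Next rejected bid: $959 (not a price — pay-as-bid).
Allocation: F 3, G 2, I 2.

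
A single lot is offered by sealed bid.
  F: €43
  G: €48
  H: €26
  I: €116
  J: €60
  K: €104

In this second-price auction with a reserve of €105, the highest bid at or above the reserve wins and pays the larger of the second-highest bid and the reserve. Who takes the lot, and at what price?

I pays €105

Rule: the highest bid at or above the reserve wins and pays the larger of the second-highest bid and the reserve.
Sorting bids: 116 (I) > 104 (K) > 60 (J) > 48 (G) > 43 (F) > 26 (H)
Highest eligible bid: I at €116.
max(second-highest €104, reserve €105) = €105.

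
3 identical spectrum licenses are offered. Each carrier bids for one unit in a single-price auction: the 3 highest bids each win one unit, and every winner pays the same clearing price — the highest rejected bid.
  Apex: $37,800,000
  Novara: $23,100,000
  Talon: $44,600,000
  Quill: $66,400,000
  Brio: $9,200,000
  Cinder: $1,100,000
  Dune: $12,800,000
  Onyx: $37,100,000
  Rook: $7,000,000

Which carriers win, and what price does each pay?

Ordering the bids: 66,400,000 (Quill), 44,600,000 (Talon), 37,800,000 (Apex), 37,100,000 (Onyx), 23,100,000 (Novara), …
Winners (3 units): Quill, Talon, Apex.
Clearing price = highest rejected bid = $37,100,000.

Quill, Talon, Apex; each pays $37,100,000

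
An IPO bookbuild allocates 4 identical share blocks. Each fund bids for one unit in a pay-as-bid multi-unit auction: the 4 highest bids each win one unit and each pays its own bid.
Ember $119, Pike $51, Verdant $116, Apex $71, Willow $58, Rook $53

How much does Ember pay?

Ember pays $119

Sorting: 119 (Ember), 116 (Verdant), 71 (Apex), 58 (Willow), 53 (Rook), 51 (Pike)
The 4 highest are Ember, Verdant, Apex, Willow.
Ember wins → own bid $119.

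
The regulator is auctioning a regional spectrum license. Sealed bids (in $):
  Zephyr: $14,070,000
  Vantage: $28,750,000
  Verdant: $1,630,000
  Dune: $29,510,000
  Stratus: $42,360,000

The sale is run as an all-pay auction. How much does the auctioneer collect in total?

Bids in order: 42,360,000 (Stratus) > 29,510,000 (Dune) > 28,750,000 (Vantage) > 14,070,000 (Zephyr) > 1,630,000 (Verdant)
Every bidder forfeits their bid regardless of winning.
Revenue = 14,070,000 + 28,750,000 + 1,630,000 + 29,510,000 + 42,360,000 = $116,320,000.

Total revenue: $116,320,000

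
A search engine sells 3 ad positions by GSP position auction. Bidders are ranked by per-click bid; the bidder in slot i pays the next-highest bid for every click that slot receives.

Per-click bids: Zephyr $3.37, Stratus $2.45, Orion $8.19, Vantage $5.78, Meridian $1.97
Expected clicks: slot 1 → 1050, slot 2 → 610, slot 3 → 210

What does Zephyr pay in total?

Sorting advertisers: $8.19 (Orion) > $5.78 (Vantage) > $3.37 (Zephyr) > $2.45 (Stratus) > …
Zephyr holds slot 3 → pays next bid $2.45 × 210 clicks = $514.50.

Zephyr pays $514.50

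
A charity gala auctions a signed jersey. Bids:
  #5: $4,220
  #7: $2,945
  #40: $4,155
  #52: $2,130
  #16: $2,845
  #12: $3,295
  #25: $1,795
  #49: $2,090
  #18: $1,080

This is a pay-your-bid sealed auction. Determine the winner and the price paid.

Pay-your-bid sealed auction: the highest bidder wins and pays their own bid.
Bids ranked: 4,220 (#5) > 4,155 (#40) > 3,295 (#12) > 2,945 (#7) > 2,845 (#16) > 2,130 (#52) > …
#5 is highest → pays own bid, $4,220.

#5 pays $4,220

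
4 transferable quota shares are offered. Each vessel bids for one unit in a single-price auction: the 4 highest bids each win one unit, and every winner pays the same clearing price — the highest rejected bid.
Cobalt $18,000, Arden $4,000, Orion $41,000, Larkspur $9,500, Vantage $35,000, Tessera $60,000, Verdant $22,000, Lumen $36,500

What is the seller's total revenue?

Ordering the bids: 60,000 (Tessera), 41,000 (Orion), 36,500 (Lumen), 35,000 (Vantage), 22,000 (Verdant), 18,000 (Cobalt), …
Winners (4 units): Tessera, Orion, Lumen, Vantage.
Highest unsuccessful bid: $22,000 → clearing price.
Total revenue = 4 × $22,000 = $88,000.

Total revenue: $88,000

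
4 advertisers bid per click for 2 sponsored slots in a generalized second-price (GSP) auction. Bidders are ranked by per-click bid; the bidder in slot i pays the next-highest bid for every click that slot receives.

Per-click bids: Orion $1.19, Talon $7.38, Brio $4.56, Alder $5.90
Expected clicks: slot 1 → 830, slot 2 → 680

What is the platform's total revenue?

Ranked by bid: $7.38 (Talon) > $5.90 (Alder) > $4.56 (Brio) > …
Slot 1: Talon pays $5.90 × 830 = $4897.00
Slot 2: Alder pays $4.56 × 680 = $3100.80
Total = $7997.80

Total revenue: $7997.80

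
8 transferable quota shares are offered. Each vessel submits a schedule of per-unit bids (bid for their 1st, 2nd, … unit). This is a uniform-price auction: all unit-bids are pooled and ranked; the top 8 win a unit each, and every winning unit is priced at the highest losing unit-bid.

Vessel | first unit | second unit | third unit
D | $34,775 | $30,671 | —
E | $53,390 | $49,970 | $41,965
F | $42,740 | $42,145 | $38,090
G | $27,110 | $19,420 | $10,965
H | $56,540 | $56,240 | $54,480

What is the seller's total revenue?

Merging the schedules and taking the best 8: 56,540 (H-1), 56,240 (H-2), 54,480 (H-3), 53,390 (E-1), 49,970 (E-2), 42,740 (F-1), 42,145 (F-2), 41,965 (E-3)
Highest rejected unit-bid = $38,090.
Allocation: E 3, F 2, H 3. Every unit priced at $38,090.
Revenue = 8 × 38,090 = $304,720.

Total revenue: $304,720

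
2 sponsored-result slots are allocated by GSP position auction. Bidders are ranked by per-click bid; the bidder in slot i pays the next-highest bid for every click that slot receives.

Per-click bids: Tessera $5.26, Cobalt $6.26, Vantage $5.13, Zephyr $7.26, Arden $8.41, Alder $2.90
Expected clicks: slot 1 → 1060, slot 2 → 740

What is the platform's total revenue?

Per-click bids in order: $8.41 (Arden) > $7.26 (Zephyr) > $6.26 (Cobalt) > …
Slot 1: Arden pays $7.26 × 1060 = $7695.60
Slot 2: Zephyr pays $6.26 × 740 = $4632.40
Total = $12328.00

Total revenue: $12328.00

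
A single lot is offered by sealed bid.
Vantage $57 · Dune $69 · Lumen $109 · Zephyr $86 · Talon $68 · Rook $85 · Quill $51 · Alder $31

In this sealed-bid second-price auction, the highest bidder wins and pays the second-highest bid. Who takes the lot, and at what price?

Rule: the highest bidder wins and pays the second-highest bid.
Bids in order: 109 (Lumen) > 86 (Zephyr) > 85 (Rook) > 69 (Dune) > 68 (Talon) > 57 (Vantage) > …
Second-price: Lumen pays Zephyr's bid of $86.

Lumen pays $86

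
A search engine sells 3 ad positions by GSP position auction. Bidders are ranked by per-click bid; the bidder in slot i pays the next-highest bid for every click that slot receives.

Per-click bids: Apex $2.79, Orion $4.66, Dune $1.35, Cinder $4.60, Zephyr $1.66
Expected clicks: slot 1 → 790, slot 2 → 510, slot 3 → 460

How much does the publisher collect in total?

Sorting advertisers: $4.66 (Orion) > $4.60 (Cinder) > $2.79 (Apex) > $1.66 (Zephyr) > …
Slot 1: Orion pays $4.60 × 790 = $3634.00
Slot 2: Cinder pays $2.79 × 510 = $1422.90
Slot 3: Apex pays $1.66 × 460 = $763.60
Total = $5820.50

Total revenue: $5820.50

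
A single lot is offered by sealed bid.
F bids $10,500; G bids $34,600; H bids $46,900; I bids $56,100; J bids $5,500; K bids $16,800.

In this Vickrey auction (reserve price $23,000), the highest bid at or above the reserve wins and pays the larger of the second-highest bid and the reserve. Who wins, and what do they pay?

Sorting bids: 56,100 (I) > 46,900 (H) > 34,600 (G) > 16,800 (K) > 10,500 (F) > 5,500 (J)
I has the top bid at or above the reserve ($56,100).
max(second-highest $46,900, reserve $23,000) = $46,900; the reserve does not bind.

I pays $46,900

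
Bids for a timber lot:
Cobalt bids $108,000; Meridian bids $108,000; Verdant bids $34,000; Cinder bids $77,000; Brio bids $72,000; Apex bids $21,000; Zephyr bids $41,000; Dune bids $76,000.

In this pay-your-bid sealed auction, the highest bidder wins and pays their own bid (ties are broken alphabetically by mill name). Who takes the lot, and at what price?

Cobalt pays $108,000

Rule: the highest bidder wins and pays their own bid.
Sorting bids: 108,000 (Cobalt) > 108,000 (Meridian) > 77,000 (Cinder) > 76,000 (Dune) > 72,000 (Brio) > 41,000 (Zephyr) > …
Tie at $108,000 → Cobalt wins by tie-break.
First-price: Cobalt pays what they bid, $108,000.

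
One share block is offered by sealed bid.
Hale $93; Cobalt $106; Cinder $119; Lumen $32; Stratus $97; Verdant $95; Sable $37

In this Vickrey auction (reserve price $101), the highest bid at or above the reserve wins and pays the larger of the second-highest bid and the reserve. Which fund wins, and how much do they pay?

Rule: the highest bid at or above the reserve wins and pays the larger of the second-highest bid and the reserve.
Sorting bids: 119 (Cinder) > 106 (Cobalt) > 97 (Stratus) > 95 (Verdant) > 93 (Hale) > 37 (Sable) > …
Cinder has the top bid at or above the reserve ($119).
Second-highest bid $106 exceeds the reserve $101 → payment $106.

Cinder pays $106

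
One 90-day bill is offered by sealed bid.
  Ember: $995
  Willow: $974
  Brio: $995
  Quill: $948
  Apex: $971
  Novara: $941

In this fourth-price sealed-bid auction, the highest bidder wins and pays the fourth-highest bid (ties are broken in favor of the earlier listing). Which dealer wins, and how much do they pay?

Fourth-price sealed-bid auction: the highest bidder wins and pays the fourth-highest bid.
Bids in order: 995 (Ember) > 995 (Brio) > 974 (Willow) > 971 (Apex) > 948 (Quill) > 941 (Novara)
Ember and Brio tie at $995; tie-break gives it to Ember.
Ember is highest; pays the fourth-highest bid, $971.

Ember pays $971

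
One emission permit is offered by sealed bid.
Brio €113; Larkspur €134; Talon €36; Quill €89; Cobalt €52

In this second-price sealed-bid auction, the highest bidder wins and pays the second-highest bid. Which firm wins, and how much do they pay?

Rule: the highest bidder wins and pays the second-highest bid.
Bids in order: 134 (Larkspur) > 113 (Brio) > 89 (Quill) > 52 (Cobalt) > 36 (Talon)
Larkspur wins with the highest bid; price is set by the runner-up at €113.

Larkspur pays €113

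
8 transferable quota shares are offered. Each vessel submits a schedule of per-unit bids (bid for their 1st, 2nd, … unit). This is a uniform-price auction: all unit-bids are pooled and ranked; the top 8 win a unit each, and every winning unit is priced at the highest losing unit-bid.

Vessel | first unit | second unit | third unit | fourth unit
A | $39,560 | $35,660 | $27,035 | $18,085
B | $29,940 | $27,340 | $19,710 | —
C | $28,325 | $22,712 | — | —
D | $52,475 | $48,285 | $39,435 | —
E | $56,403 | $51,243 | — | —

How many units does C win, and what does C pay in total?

C: 0 units, pays $0

Merging the schedules and taking the best 8: 56,403 (E-1), 52,475 (D-1), 51,243 (E-2), 48,285 (D-2), 39,560 (A-1), 39,435 (D-3), 35,660 (A-2), 29,940 (B-1)
The (k+1)-th unit-bid is $28,325.
C wins 0 unit(s) at $28,325 each.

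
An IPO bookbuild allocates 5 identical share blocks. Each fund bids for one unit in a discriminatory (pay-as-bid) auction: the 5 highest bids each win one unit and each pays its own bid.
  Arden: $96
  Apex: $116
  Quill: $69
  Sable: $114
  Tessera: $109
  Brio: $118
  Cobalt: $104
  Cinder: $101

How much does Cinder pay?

Ordering the bids: 118 (Brio), 116 (Apex), 114 (Sable), 109 (Tessera), 104 (Cobalt), 101 (Cinder), 96 (Arden), …
Winners (5 units): Brio, Apex, Sable, Tessera, Cobalt.
Cinder does not win → $0.

Cinder pays $0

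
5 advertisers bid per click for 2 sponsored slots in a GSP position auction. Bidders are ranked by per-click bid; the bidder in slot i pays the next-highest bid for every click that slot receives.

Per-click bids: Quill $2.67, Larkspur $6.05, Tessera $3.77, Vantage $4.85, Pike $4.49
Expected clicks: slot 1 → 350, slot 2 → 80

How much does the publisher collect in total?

Total revenue: $2056.70

Ranked by bid: $6.05 (Larkspur) > $4.85 (Vantage) > $4.49 (Pike) > …
Slot 1: Larkspur pays $4.85 × 350 = $1697.50
Slot 2: Vantage pays $4.49 × 80 = $359.20
Total = $2056.70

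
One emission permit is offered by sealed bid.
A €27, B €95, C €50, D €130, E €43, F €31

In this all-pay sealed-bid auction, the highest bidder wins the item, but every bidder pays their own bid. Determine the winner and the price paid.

Bids ranked: 130 (D) > 95 (B) > 50 (C) > 43 (E) > 31 (F) > 27 (A)
D wins with the top bid; all bids are sunk regardless.

D pays €130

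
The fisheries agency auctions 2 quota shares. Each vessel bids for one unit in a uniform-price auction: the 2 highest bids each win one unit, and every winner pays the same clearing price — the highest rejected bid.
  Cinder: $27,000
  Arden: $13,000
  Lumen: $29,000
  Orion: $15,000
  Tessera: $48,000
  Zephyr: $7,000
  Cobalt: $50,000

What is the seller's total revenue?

Total revenue: $58,000

Sorting: 50,000 (Cobalt), 48,000 (Tessera), 29,000 (Lumen), 27,000 (Cinder), …
Winners (2 units): Cobalt, Tessera.
First losing bid is Lumen's $29,000, which sets the uniform price.
Total revenue = 2 × $29,000 = $58,000.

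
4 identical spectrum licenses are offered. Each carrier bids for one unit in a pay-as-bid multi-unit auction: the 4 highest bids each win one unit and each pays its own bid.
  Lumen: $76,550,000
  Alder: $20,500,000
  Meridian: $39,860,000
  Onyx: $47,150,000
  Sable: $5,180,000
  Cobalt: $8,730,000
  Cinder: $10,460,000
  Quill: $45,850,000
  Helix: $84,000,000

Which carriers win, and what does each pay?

Helix $84,000,000, Lumen $76,550,000, Onyx $47,150,000, Quill $45,850,000

Bids ranked high→low: 84,000,000 (Helix), 76,550,000 (Lumen), 47,150,000 (Onyx), 45,850,000 (Quill), 39,860,000 (Meridian), 20,500,000 (Alder), …
Winners (4 units): Helix, Lumen, Onyx, Quill.
Each winner pays its own bid: Helix $84,000,000, Lumen $76,550,000, Onyx $47,150,000, Quill $45,850,000.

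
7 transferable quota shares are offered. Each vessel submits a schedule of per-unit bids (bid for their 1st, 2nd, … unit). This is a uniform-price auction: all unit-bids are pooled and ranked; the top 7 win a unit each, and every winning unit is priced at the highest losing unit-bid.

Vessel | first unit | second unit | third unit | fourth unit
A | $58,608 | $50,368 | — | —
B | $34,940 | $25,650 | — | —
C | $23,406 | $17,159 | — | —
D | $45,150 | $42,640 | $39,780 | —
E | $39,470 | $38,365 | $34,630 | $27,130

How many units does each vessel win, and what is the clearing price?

Merging the schedules and taking the best 7: 58,608 (A-1), 50,368 (A-2), 45,150 (D-1), 42,640 (D-2), 39,780 (D-3), 39,470 (E-1), 38,365 (E-2)
Highest rejected unit-bid = $34,940.
Allocation: A 2, D 3, E 2.

A 2, D 3, E 2; clearing price $34,940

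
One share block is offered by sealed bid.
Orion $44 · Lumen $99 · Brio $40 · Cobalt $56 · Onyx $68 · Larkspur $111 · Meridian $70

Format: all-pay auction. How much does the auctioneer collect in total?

All-pay auction: the highest bidder wins the item, but every bidder pays their own bid.
Bids in order: 111 (Larkspur) > 99 (Lumen) > 70 (Meridian) > 68 (Onyx) > 56 (Cobalt) > 44 (Orion) > …
Larkspur wins with the top bid; all bids are sunk regardless.
Every bidder forfeits their bid regardless of winning.
Revenue = 44 + 99 + 40 + 56 + 68 + 111 + 70 = $488.

Total revenue: $488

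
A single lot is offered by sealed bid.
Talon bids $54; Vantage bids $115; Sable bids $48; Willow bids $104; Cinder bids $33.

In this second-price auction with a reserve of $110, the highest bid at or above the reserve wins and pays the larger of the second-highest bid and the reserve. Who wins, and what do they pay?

Vantage pays $110

Bids in order: 115 (Vantage) > 104 (Willow) > 54 (Talon) > 48 (Sable) > 33 (Cinder)
Vantage has the top bid at or above the reserve ($115).
Second-highest bid $104 is below the reserve $110, so the reserve binds → payment $110.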